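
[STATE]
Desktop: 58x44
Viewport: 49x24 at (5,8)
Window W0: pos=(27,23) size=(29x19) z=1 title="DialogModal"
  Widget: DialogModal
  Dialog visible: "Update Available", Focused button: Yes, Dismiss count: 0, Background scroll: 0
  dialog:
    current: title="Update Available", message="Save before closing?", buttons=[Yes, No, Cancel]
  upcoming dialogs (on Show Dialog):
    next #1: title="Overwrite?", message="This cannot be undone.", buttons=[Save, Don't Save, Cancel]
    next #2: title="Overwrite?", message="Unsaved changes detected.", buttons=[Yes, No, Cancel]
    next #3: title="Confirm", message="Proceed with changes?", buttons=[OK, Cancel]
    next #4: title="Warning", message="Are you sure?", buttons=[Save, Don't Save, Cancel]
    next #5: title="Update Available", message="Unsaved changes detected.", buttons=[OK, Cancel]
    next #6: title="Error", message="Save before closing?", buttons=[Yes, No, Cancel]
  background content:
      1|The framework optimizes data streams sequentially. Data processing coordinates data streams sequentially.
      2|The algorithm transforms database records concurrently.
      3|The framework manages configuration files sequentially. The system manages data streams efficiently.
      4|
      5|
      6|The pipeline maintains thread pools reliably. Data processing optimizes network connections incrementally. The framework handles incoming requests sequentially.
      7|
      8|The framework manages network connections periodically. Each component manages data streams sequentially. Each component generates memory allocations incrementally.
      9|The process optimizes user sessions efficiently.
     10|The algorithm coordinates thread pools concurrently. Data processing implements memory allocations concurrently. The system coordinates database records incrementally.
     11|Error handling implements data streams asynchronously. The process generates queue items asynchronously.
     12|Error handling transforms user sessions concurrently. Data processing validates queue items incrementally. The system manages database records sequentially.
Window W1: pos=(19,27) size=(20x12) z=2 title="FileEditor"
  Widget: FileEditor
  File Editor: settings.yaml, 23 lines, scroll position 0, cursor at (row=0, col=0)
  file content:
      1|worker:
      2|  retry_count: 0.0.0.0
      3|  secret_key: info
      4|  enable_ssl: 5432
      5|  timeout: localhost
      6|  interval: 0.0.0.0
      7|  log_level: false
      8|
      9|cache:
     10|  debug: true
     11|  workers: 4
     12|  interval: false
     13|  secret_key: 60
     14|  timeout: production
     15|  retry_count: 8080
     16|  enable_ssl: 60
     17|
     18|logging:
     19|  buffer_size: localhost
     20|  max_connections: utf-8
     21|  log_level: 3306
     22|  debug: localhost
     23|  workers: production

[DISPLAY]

                                                 
                                                 
                                                 
                                                 
                                                 
                                                 
                                                 
                                                 
                                                 
                                                 
                                                 
                                                 
                                                 
                                                 
                                                 
                      ┏━━━━━━━━━━━━━━━━━━━━━━━━━━
                      ┃ DialogModal              
                      ┠──────────────────────────
                      ┃The framework optimizes da
              ┏━━━━━━━━━━━━━━━━━━┓hm transforms d
              ┃ FileEditor       ┃rk manages conf
              ┠──────────────────┨               
              ┃█orker:          ▲┃               
              ┃  retry_count: 0.█┃─────────────┐r


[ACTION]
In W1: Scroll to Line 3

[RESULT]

                                                 
                                                 
                                                 
                                                 
                                                 
                                                 
                                                 
                                                 
                                                 
                                                 
                                                 
                                                 
                                                 
                                                 
                                                 
                      ┏━━━━━━━━━━━━━━━━━━━━━━━━━━
                      ┃ DialogModal              
                      ┠──────────────────────────
                      ┃The framework optimizes da
              ┏━━━━━━━━━━━━━━━━━━┓hm transforms d
              ┃ FileEditor       ┃rk manages conf
              ┠──────────────────┨               
              ┃  secret_key: inf▲┃               
              ┃  enable_ssl: 543█┃─────────────┐r


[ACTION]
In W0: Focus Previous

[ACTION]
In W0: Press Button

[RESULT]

                                                 
                                                 
                                                 
                                                 
                                                 
                                                 
                                                 
                                                 
                                                 
                                                 
                                                 
                                                 
                                                 
                                                 
                                                 
                      ┏━━━━━━━━━━━━━━━━━━━━━━━━━━
                      ┃ DialogModal              
                      ┠──────────────────────────
                      ┃The framework optimizes da
              ┏━━━━━━━━━━━━━━━━━━┓hm transforms d
              ┃ FileEditor       ┃rk manages conf
              ┠──────────────────┨               
              ┃  secret_key: inf▲┃               
              ┃  enable_ssl: 543█┃e maintains thr


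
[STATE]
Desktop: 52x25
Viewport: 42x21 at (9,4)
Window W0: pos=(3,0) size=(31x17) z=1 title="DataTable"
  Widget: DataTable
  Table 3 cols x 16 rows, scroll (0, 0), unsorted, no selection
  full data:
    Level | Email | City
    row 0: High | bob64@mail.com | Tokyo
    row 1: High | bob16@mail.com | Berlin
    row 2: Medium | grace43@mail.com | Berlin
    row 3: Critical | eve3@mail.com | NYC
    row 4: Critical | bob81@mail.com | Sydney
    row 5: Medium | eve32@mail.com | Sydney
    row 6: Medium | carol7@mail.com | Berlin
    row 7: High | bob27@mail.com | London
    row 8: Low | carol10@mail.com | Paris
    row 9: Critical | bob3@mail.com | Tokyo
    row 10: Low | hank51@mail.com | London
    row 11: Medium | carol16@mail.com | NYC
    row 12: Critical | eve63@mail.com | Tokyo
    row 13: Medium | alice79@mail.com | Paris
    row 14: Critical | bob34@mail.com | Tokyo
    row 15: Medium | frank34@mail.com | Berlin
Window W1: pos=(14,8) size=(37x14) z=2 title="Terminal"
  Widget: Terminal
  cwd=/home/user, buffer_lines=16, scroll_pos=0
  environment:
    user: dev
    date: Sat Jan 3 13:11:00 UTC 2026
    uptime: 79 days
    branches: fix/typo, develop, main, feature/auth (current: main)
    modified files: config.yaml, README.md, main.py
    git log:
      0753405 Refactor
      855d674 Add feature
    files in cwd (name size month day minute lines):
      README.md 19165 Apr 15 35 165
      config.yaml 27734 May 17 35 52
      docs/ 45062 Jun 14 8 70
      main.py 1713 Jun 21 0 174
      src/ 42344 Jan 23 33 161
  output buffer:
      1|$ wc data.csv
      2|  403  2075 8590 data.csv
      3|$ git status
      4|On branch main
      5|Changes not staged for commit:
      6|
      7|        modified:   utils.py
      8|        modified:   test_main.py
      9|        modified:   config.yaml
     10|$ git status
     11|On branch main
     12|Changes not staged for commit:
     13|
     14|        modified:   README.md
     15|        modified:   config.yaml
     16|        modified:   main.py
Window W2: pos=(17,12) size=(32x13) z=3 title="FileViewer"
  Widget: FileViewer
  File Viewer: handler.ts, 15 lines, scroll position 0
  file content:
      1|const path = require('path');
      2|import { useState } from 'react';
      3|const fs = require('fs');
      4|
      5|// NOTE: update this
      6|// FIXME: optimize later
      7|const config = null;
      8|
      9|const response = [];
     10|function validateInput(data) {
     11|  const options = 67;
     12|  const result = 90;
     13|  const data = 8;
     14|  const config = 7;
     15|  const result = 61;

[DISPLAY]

───┼────────────────┼───┃                 
   │bob64@mail.com  │Tok┃                 
   │bob16@mail.com  │Ber┃                 
m  │grace43@mail.com│Ber┃                 
cal│e┏━━━━━━━━━━━━━━━━━━━━━━━━━━━━━━━━━━━┓
cal│b┃ Terminal                          ┃
m  │e┠───────────────────────────────────┨
m  │c┃$ wc data.csv                      ┃
   │b┃  ┏━━━━━━━━━━━━━━━━━━━━━━━━━━━━━━┓ ┃
   │c┃$ ┃ FileViewer                   ┃ ┃
cal│b┃On┠──────────────────────────────┨ ┃
   │h┃Ch┃const path = require('path');▲┃ ┃
━━━━━┃  ┃import { useState } from 'rea█┃ ┃
     ┃  ┃const fs = require('fs');    ░┃ ┃
     ┃  ┃                             ░┃ ┃
     ┃  ┃// NOTE: update this         ░┃ ┃
     ┃$ ┃// FIXME: optimize later     ░┃ ┃
     ┗━━┃const config = null;         ░┃━┛
        ┃                             ░┃  
        ┃const response = [];         ▼┃  
        ┗━━━━━━━━━━━━━━━━━━━━━━━━━━━━━━┛  


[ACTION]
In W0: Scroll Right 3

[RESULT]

┼────────────────┼──────┃                 
│bob64@mail.com  │Tokyo ┃                 
│bob16@mail.com  │Berlin┃                 
│grace43@mail.com│Berlin┃                 
│eve3┏━━━━━━━━━━━━━━━━━━━━━━━━━━━━━━━━━━━┓
│bob8┃ Terminal                          ┃
│eve3┠───────────────────────────────────┨
│caro┃$ wc data.csv                      ┃
│bob2┃  ┏━━━━━━━━━━━━━━━━━━━━━━━━━━━━━━┓ ┃
│caro┃$ ┃ FileViewer                   ┃ ┃
│bob3┃On┠──────────────────────────────┨ ┃
│hank┃Ch┃const path = require('path');▲┃ ┃
━━━━━┃  ┃import { useState } from 'rea█┃ ┃
     ┃  ┃const fs = require('fs');    ░┃ ┃
     ┃  ┃                             ░┃ ┃
     ┃  ┃// NOTE: update this         ░┃ ┃
     ┃$ ┃// FIXME: optimize later     ░┃ ┃
     ┗━━┃const config = null;         ░┃━┛
        ┃                             ░┃  
        ┃const response = [];         ▼┃  
        ┗━━━━━━━━━━━━━━━━━━━━━━━━━━━━━━┛  


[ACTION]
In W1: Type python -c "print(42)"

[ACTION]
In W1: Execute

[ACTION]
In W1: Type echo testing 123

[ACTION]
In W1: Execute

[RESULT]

┼────────────────┼──────┃                 
│bob64@mail.com  │Tokyo ┃                 
│bob16@mail.com  │Berlin┃                 
│grace43@mail.com│Berlin┃                 
│eve3┏━━━━━━━━━━━━━━━━━━━━━━━━━━━━━━━━━━━┓
│bob8┃ Terminal                          ┃
│eve3┠───────────────────────────────────┨
│caro┃Changes not staged for commit:     ┃
│bob2┃  ┏━━━━━━━━━━━━━━━━━━━━━━━━━━━━━━┓ ┃
│caro┃  ┃ FileViewer                   ┃ ┃
│bob3┃  ┠──────────────────────────────┨ ┃
│hank┃  ┃const path = require('path');▲┃ ┃
━━━━━┃$ ┃import { useState } from 'rea█┃ ┃
     ┃42┃const fs = require('fs');    ░┃ ┃
     ┃$ ┃                             ░┃ ┃
     ┃te┃// NOTE: update this         ░┃ ┃
     ┃$ ┃// FIXME: optimize later     ░┃ ┃
     ┗━━┃const config = null;         ░┃━┛
        ┃                             ░┃  
        ┃const response = [];         ▼┃  
        ┗━━━━━━━━━━━━━━━━━━━━━━━━━━━━━━┛  


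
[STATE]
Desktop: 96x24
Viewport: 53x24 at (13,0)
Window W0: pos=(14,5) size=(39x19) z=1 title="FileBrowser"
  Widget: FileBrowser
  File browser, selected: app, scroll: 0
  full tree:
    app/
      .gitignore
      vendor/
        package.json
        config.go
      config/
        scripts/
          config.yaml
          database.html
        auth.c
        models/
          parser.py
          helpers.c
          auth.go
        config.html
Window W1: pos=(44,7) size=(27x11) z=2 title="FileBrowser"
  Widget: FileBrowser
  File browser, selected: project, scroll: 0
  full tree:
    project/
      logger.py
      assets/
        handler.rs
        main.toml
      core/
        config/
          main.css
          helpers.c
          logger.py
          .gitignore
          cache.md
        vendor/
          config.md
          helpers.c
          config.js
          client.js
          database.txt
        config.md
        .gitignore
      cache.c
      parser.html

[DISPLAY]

                                                     
                                                     
                                                     
                                                     
                                                     
 ┏━━━━━━━━━━━━━━━━━━━━━━━━━━━━━━━━━━━━━┓             
 ┃ FileBrowser                         ┃             
 ┠─────────────────────────────┏━━━━━━━━━━━━━━━━━━━━━
 ┃> [-] app/                   ┃ FileBrowser         
 ┃    .gitignore               ┠─────────────────────
 ┃    [+] vendor/              ┃> [-] project/       
 ┃    [+] config/              ┃    logger.py        
 ┃                             ┃    [+] assets/      
 ┃                             ┃    [+] core/        
 ┃                             ┃    cache.c          
 ┃                             ┃    parser.html      
 ┃                             ┃                     
 ┃                             ┗━━━━━━━━━━━━━━━━━━━━━
 ┃                                     ┃             
 ┃                                     ┃             
 ┃                                     ┃             
 ┃                                     ┃             
 ┃                                     ┃             
 ┗━━━━━━━━━━━━━━━━━━━━━━━━━━━━━━━━━━━━━┛             


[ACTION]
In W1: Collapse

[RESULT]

                                                     
                                                     
                                                     
                                                     
                                                     
 ┏━━━━━━━━━━━━━━━━━━━━━━━━━━━━━━━━━━━━━┓             
 ┃ FileBrowser                         ┃             
 ┠─────────────────────────────┏━━━━━━━━━━━━━━━━━━━━━
 ┃> [-] app/                   ┃ FileBrowser         
 ┃    .gitignore               ┠─────────────────────
 ┃    [+] vendor/              ┃> [+] project/       
 ┃    [+] config/              ┃                     
 ┃                             ┃                     
 ┃                             ┃                     
 ┃                             ┃                     
 ┃                             ┃                     
 ┃                             ┃                     
 ┃                             ┗━━━━━━━━━━━━━━━━━━━━━
 ┃                                     ┃             
 ┃                                     ┃             
 ┃                                     ┃             
 ┃                                     ┃             
 ┃                                     ┃             
 ┗━━━━━━━━━━━━━━━━━━━━━━━━━━━━━━━━━━━━━┛             


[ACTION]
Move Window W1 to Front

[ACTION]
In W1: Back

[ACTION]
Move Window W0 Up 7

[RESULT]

 ┏━━━━━━━━━━━━━━━━━━━━━━━━━━━━━━━━━━━━━┓             
 ┃ FileBrowser                         ┃             
 ┠─────────────────────────────────────┨             
 ┃> [-] app/                           ┃             
 ┃    .gitignore                       ┃             
 ┃    [+] vendor/                      ┃             
 ┃    [+] config/                      ┃             
 ┃                             ┏━━━━━━━━━━━━━━━━━━━━━
 ┃                             ┃ FileBrowser         
 ┃                             ┠─────────────────────
 ┃                             ┃> [+] project/       
 ┃                             ┃                     
 ┃                             ┃                     
 ┃                             ┃                     
 ┃                             ┃                     
 ┃                             ┃                     
 ┃                             ┃                     
 ┃                             ┗━━━━━━━━━━━━━━━━━━━━━
 ┗━━━━━━━━━━━━━━━━━━━━━━━━━━━━━━━━━━━━━┛             
                                                     
                                                     
                                                     
                                                     
                                                     


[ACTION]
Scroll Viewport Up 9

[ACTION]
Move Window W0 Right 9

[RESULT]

          ┏━━━━━━━━━━━━━━━━━━━━━━━━━━━━━━━━━━━━━┓    
          ┃ FileBrowser                         ┃    
          ┠─────────────────────────────────────┨    
          ┃> [-] app/                           ┃    
          ┃    .gitignore                       ┃    
          ┃    [+] vendor/                      ┃    
          ┃    [+] config/                      ┃    
          ┃                    ┏━━━━━━━━━━━━━━━━━━━━━
          ┃                    ┃ FileBrowser         
          ┃                    ┠─────────────────────
          ┃                    ┃> [+] project/       
          ┃                    ┃                     
          ┃                    ┃                     
          ┃                    ┃                     
          ┃                    ┃                     
          ┃                    ┃                     
          ┃                    ┃                     
          ┃                    ┗━━━━━━━━━━━━━━━━━━━━━
          ┗━━━━━━━━━━━━━━━━━━━━━━━━━━━━━━━━━━━━━┛    
                                                     
                                                     
                                                     
                                                     
                                                     


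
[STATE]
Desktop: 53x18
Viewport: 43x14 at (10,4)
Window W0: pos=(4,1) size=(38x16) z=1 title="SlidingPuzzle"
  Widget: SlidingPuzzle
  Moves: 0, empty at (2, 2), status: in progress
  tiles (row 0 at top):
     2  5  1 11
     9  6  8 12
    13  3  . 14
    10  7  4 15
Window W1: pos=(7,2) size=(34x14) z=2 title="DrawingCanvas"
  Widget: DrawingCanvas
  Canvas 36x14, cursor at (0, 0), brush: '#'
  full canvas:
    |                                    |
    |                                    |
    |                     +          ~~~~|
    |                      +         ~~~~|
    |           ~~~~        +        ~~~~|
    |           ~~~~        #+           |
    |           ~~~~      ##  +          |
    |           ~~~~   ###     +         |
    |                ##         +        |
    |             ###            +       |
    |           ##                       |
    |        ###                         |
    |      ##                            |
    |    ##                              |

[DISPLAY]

──────────────────────────────┨┃           
                              ┃┃           
                              ┃┃           
                   +          ┃┃           
                    +         ┃┃           
         ~~~~        +        ┃┃           
         ~~~~        #+       ┃┃           
         ~~~~      ##  +      ┃┃           
         ~~~~   ###     +     ┃┃           
              ##         +    ┃┃           
           ###            +   ┃┃           
━━━━━━━━━━━━━━━━━━━━━━━━━━━━━━┛┃           
━━━━━━━━━━━━━━━━━━━━━━━━━━━━━━━┛           
                                           


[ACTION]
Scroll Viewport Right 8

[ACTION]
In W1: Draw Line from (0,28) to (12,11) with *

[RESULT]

──────────────────────────────┨┃           
                          *   ┃┃           
                        **    ┃┃           
                   +   *      ┃┃           
                    + *       ┃┃           
         ~~~~       **        ┃┃           
         ~~~~      * #+       ┃┃           
         ~~~~    **##  +      ┃┃           
         ~~~~   *##     +     ┃┃           
              **         +    ┃┃           
           ##*            +   ┃┃           
━━━━━━━━━━━━━━━━━━━━━━━━━━━━━━┛┃           
━━━━━━━━━━━━━━━━━━━━━━━━━━━━━━━┛           
                                           


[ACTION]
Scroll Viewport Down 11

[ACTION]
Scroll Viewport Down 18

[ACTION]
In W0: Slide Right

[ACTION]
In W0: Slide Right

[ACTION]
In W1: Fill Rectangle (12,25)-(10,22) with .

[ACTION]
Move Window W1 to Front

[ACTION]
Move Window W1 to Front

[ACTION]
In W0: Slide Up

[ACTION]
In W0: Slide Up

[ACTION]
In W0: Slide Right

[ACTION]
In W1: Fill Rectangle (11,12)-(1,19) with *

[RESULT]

──────────────────────────────┨┃           
                          *   ┃┃           
          ********      **    ┃┃           
          ******** +   *      ┃┃           
          ********  + *       ┃┃           
         ~********  **        ┃┃           
         ~******** * #+       ┃┃           
         ~*********##  +      ┃┃           
         ~********#     +     ┃┃           
          ********       +    ┃┃           
          ********        +   ┃┃           
━━━━━━━━━━━━━━━━━━━━━━━━━━━━━━┛┃           
━━━━━━━━━━━━━━━━━━━━━━━━━━━━━━━┛           
                                           


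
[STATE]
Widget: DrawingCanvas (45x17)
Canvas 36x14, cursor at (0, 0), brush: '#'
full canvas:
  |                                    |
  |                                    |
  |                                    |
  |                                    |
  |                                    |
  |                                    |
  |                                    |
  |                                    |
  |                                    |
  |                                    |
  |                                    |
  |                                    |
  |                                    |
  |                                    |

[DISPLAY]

+                                            
                                             
                                             
                                             
                                             
                                             
                                             
                                             
                                             
                                             
                                             
                                             
                                             
                                             
                                             
                                             
                                             


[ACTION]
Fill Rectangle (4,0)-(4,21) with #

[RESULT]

+                                            
                                             
                                             
                                             
######################                       
                                             
                                             
                                             
                                             
                                             
                                             
                                             
                                             
                                             
                                             
                                             
                                             


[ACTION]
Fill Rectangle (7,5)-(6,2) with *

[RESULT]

+                                            
                                             
                                             
                                             
######################                       
                                             
  ****                                       
  ****                                       
                                             
                                             
                                             
                                             
                                             
                                             
                                             
                                             
                                             


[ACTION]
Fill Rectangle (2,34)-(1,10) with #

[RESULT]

+                                            
          #########################          
          #########################          
                                             
######################                       
                                             
  ****                                       
  ****                                       
                                             
                                             
                                             
                                             
                                             
                                             
                                             
                                             
                                             


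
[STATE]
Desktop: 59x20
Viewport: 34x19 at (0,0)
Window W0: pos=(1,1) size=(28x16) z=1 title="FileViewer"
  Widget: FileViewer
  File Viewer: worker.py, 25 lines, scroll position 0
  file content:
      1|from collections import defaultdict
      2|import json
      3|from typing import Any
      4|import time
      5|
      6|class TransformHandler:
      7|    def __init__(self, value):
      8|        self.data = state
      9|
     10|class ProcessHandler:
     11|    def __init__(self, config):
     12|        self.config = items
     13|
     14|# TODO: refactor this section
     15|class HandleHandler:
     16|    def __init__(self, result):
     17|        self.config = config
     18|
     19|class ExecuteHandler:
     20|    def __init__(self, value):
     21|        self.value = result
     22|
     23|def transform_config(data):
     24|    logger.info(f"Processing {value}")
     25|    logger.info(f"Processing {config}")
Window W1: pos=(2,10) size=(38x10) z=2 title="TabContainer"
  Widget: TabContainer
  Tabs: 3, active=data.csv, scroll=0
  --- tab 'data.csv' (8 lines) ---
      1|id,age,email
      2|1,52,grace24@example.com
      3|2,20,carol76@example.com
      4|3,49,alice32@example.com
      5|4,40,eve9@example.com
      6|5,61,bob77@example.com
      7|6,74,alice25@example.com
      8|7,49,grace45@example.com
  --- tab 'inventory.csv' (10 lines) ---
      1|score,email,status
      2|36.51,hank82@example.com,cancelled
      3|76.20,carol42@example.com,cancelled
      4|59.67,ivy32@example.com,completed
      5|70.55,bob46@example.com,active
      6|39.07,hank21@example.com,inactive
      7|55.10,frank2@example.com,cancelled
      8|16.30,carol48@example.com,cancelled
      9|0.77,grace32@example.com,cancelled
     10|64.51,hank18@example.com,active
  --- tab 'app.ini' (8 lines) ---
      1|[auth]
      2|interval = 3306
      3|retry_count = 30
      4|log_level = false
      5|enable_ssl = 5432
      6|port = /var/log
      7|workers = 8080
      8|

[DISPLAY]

                                  
 ┏━━━━━━━━━━━━━━━━━━━━━━━━━━┓     
 ┃ FileViewer               ┃     
 ┠──────────────────────────┨     
 ┃from collections import d▲┃     
 ┃import json              █┃     
 ┃from typing import Any   ░┃     
 ┃import time              ░┃     
 ┃                         ░┃     
 ┃class TransformHandler:  ░┃     
 ┃┏━━━━━━━━━━━━━━━━━━━━━━━━━━━━━━━
 ┃┃ TabContainer                  
 ┃┠───────────────────────────────
 ┃┃[data.csv]│ inventory.csv │ app
 ┃┃───────────────────────────────
 ┃┃id,age,email                   
 ┗┃1,52,grace24@example.com       
  ┃2,20,carol76@example.com       
  ┃3,49,alice32@example.com       


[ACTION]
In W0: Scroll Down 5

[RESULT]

                                  
 ┏━━━━━━━━━━━━━━━━━━━━━━━━━━┓     
 ┃ FileViewer               ┃     
 ┠──────────────────────────┨     
 ┃class TransformHandler:  ▲┃     
 ┃    def __init__(self, va░┃     
 ┃        self.data = state░┃     
 ┃                         ░┃     
 ┃class ProcessHandler:    █┃     
 ┃    def __init__(self, co░┃     
 ┃┏━━━━━━━━━━━━━━━━━━━━━━━━━━━━━━━
 ┃┃ TabContainer                  
 ┃┠───────────────────────────────
 ┃┃[data.csv]│ inventory.csv │ app
 ┃┃───────────────────────────────
 ┃┃id,age,email                   
 ┗┃1,52,grace24@example.com       
  ┃2,20,carol76@example.com       
  ┃3,49,alice32@example.com       


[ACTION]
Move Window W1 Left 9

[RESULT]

                                  
 ┏━━━━━━━━━━━━━━━━━━━━━━━━━━┓     
 ┃ FileViewer               ┃     
 ┠──────────────────────────┨     
 ┃class TransformHandler:  ▲┃     
 ┃    def __init__(self, va░┃     
 ┃        self.data = state░┃     
 ┃                         ░┃     
 ┃class ProcessHandler:    █┃     
 ┃    def __init__(self, co░┃     
┏━━━━━━━━━━━━━━━━━━━━━━━━━━━━━━━━━
┃ TabContainer                    
┠─────────────────────────────────
┃[data.csv]│ inventory.csv │ app.i
┃─────────────────────────────────
┃id,age,email                     
┃1,52,grace24@example.com         
┃2,20,carol76@example.com         
┃3,49,alice32@example.com         


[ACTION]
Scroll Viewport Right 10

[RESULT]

                                  
━━━━━━━━━━━━━━━━━━┓               
wer               ┃               
──────────────────┨               
ansformHandler:  ▲┃               
__init__(self, va░┃               
self.data = state░┃               
                 ░┃               
ocessHandler:    █┃               
__init__(self, co░┃               
━━━━━━━━━━━━━━━━━━━━━━━━━━━┓      
iner                       ┃      
───────────────────────────┨      
]│ inventory.csv │ app.ini ┃      
───────────────────────────┃      
ail                        ┃      
e24@example.com            ┃      
l76@example.com            ┃      
e32@example.com            ┃      


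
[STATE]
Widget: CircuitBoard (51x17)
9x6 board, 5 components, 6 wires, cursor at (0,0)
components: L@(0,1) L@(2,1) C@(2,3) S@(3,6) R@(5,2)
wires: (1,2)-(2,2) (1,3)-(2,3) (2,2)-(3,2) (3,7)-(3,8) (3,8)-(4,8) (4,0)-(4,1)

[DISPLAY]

   0 1 2 3 4 5 6 7 8                               
0  [.]  L                                          
                                                   
1           ·   ·                                  
            │   │                                  
2       L   ·   C                                  
            │                                      
3           ·               S   · ─ ·              
                                    │              
4   · ─ ·                           ·              
                                                   
5           R                                      
Cursor: (0,0)                                      
                                                   
                                                   
                                                   
                                                   


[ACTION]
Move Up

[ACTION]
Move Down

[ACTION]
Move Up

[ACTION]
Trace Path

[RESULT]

   0 1 2 3 4 5 6 7 8                               
0  [.]  L                                          
                                                   
1           ·   ·                                  
            │   │                                  
2       L   ·   C                                  
            │                                      
3           ·               S   · ─ ·              
                                    │              
4   · ─ ·                           ·              
                                                   
5           R                                      
Cursor: (0,0)  Trace: No connections               
                                                   
                                                   
                                                   
                                                   


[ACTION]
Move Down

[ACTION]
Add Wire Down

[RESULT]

   0 1 2 3 4 5 6 7 8                               
0       L                                          
                                                   
1  [.]      ·   ·                                  
    │       │   │                                  
2   ·   L   ·   C                                  
            │                                      
3           ·               S   · ─ ·              
                                    │              
4   · ─ ·                           ·              
                                                   
5           R                                      
Cursor: (1,0)  Trace: No connections               
                                                   
                                                   
                                                   
                                                   


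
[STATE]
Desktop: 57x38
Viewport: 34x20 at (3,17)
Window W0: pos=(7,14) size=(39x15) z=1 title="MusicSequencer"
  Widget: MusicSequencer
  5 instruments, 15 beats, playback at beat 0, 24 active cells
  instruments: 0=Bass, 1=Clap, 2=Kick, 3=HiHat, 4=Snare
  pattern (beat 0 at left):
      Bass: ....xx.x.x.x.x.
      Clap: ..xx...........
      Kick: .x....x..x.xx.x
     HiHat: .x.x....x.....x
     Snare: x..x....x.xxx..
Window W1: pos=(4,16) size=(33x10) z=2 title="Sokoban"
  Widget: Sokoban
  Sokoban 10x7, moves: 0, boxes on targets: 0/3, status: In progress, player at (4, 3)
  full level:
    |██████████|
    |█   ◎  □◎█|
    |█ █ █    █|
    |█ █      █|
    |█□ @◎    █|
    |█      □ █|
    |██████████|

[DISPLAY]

 ┃ Sokoban                       ┃
 ┠───────────────────────────────┨
 ┃██████████                     ┃
 ┃█   ◎  □◎█                     ┃
 ┃█ █ █    █                     ┃
 ┃█ █      █                     ┃
 ┃█□ @◎    █                     ┃
 ┃█      □ █                     ┃
 ┗━━━━━━━━━━━━━━━━━━━━━━━━━━━━━━━┛
    ┃                             
    ┃                             
    ┗━━━━━━━━━━━━━━━━━━━━━━━━━━━━━
                                  
                                  
                                  
                                  
                                  
                                  
                                  
                                  


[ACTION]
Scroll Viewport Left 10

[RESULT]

    ┃ Sokoban                     
    ┠─────────────────────────────
    ┃██████████                   
    ┃█   ◎  □◎█                   
    ┃█ █ █    █                   
    ┃█ █      █                   
    ┃█□ @◎    █                   
    ┃█      □ █                   
    ┗━━━━━━━━━━━━━━━━━━━━━━━━━━━━━
       ┃                          
       ┃                          
       ┗━━━━━━━━━━━━━━━━━━━━━━━━━━
                                  
                                  
                                  
                                  
                                  
                                  
                                  
                                  


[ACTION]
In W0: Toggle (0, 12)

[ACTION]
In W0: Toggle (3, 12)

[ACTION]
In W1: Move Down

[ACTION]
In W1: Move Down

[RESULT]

    ┃ Sokoban                     
    ┠─────────────────────────────
    ┃██████████                   
    ┃█   ◎  □◎█                   
    ┃█ █ █    █                   
    ┃█ █      █                   
    ┃█□  ◎    █                   
    ┃█  @   □ █                   
    ┗━━━━━━━━━━━━━━━━━━━━━━━━━━━━━
       ┃                          
       ┃                          
       ┗━━━━━━━━━━━━━━━━━━━━━━━━━━
                                  
                                  
                                  
                                  
                                  
                                  
                                  
                                  
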